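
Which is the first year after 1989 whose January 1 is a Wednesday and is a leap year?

1992

Jan 1 advances by 2 weekdays after a leap year and by 1 after a common year.
1989: Jan 1 is Sunday.
1990: Monday
1991: Tuesday
1992: Wednesday (leap)
1992 begins on a Wednesday and is a leap year.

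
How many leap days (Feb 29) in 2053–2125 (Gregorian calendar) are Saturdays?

2

Leap years in 2053–2125: 17 of them.
Feb 29 weekday advances by 5 (mod 7) from one leap year to the next four years later (or differs when a century non-leap intervenes).
Leap-day weekdays: 2056:Tue 2060:Sun 2064:Fri 2068:Wed 2072:Mon 2076:Sat✓ 2080:Thu 2084:Tue 2088:Sun 2092:Fri 2096:Wed 2104:Fri 2108:Wed 2112:Mon 2116:Sat✓ 2120:Thu 2124:Tue
Saturday: 2076, 2116 → 2.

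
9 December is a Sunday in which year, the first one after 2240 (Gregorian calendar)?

From one year to the next, a fixed date's weekday advances by 1, or by 2 when a Feb 29 lies between the two dates.
2240: December 9 is Wednesday.
2241: Thursday (+1)
2242: Friday (+1)
2243: Saturday (+1)
2244: Monday (+2)
2245: Tuesday (+1)
2246: Wednesday (+1)
2247: Thursday (+1)
2248: Saturday (+2)
2249: Sunday (+1)
9 December falls on a Sunday in 2249.

2249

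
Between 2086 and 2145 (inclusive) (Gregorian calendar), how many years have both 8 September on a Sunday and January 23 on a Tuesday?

1

Check each year's weekday for 8 September and January 23:
  2086: Sun/Wed  2087: Mon/Thu  2088: Wed/Fri  2089: Thu/Sun  2090: Fri/Mon  2091: Sat/Tue  2092: Mon/Wed  2093: Tue/Fri  2094: Wed/Sat  2095: Thu/Sun  2096: Sat/Mon  2097: Sun/Wed  2098: Mon/Thu  2099: Tue/Fri  …(32 more)…  2132: Mon/Wed  2133: Tue/Fri  2134: Wed/Sat  2135: Thu/Sun  2136: Sat/Mon  2137: Sun/Wed  2138: Mon/Thu  2139: Tue/Fri  2140: Thu/Sat  2141: Fri/Mon  2142: Sat/Tue  2143: Sun/Wed  2144: Tue/Thu  2145: Wed/Sat
Both conditions hold in: 2120 — 1.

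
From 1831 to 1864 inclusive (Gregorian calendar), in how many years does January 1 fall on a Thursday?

5

Track January 1's weekday year by year (advancing +1, or +2 across a Feb 29):
  1831: Sat  1832: Sun (+1)  1833: Tue (+2)  1834: Wed (+1)  1835: Thu (+1) ✓
  1836: Fri (+1)  1837: Sun (+2)  1838: Mon (+1)  1839: Tue (+1)  1840: Wed (+1)
  1841: Fri (+2)  1842: Sat (+1)  1843: Sun (+1)  1844: Mon (+1)  … (6 more years) …
  1851: Wed (+1)  1852: Thu (+1) ✓  1853: Sat (+2)  1854: Sun (+1)  1855: Mon (+1)
  1856: Tue (+1)  1857: Thu (+2) ✓  1858: Fri (+1)  1859: Sat (+1)  1860: Sun (+1)
  1861: Tue (+2)  1862: Wed (+1)  1863: Thu (+1) ✓  1864: Fri (+1)
Thursday years: 1835, 1846, 1852, 1857, 1863 — 5 in total.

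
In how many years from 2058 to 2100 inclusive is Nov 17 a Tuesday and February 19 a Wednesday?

1

Check each year's weekday for Nov 17 and February 19:
  2058: Sun/Tue  2059: Mon/Wed  2060: Wed/Thu  2061: Thu/Sat  2062: Fri/Sun  2063: Sat/Mon  2064: Mon/Tue  2065: Tue/Thu  2066: Wed/Fri  2067: Thu/Sat  2068: Sat/Sun  2069: Sun/Tue  2070: Mon/Wed  2071: Tue/Thu  …(15 more)…  2087: Mon/Wed  2088: Wed/Thu  2089: Thu/Sat  2090: Fri/Sun  2091: Sat/Mon  2092: Mon/Tue  2093: Tue/Thu  2094: Wed/Fri  2095: Thu/Sat  2096: Sat/Sun  2097: Sun/Tue  2098: Mon/Wed  2099: Tue/Thu  2100: Wed/Fri
Both conditions hold in: 2076 — 1.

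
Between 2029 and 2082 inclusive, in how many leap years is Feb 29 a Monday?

Leap years in 2029–2082: 13 of them.
Feb 29 weekday advances by 5 (mod 7) from one leap year to the next four years later (or differs when a century non-leap intervenes).
Leap-day weekdays: 2032:Sun 2036:Fri 2040:Wed 2044:Mon✓ 2048:Sat 2052:Thu 2056:Tue 2060:Sun 2064:Fri 2068:Wed 2072:Mon✓ 2076:Sat 2080:Thu
Monday: 2044, 2072 → 2.

2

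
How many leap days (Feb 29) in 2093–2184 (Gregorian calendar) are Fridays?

3

Leap years in 2093–2184: 22 of them.
Feb 29 weekday advances by 5 (mod 7) from one leap year to the next four years later (or differs when a century non-leap intervenes).
Leap-day weekdays: 2096:Wed 2104:Fri✓ 2108:Wed 2112:Mon 2116:Sat 2120:Thu 2124:Tue 2128:Sun 2132:Fri✓ 2136:Wed 2140:Mon 2144:Sat 2148:Thu 2152:Tue 2156:Sun 2160:Fri✓ 2164:Wed 2168:Mon 2172:Sat 2176:Thu 2180:Tue 2184:Sun
Friday: 2104, 2132, 2160 → 3.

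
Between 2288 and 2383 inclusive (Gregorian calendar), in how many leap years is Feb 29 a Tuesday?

Leap years in 2288–2383: 23 of them.
Feb 29 weekday advances by 5 (mod 7) from one leap year to the next four years later (or differs when a century non-leap intervenes).
Leap-day weekdays: 2288:Wed 2292:Mon 2296:Sat 2304:Mon 2308:Sat 2312:Thu 2316:Tue✓ 2320:Sun 2324:Fri 2328:Wed 2332:Mon 2336:Sat 2340:Thu 2344:Tue✓ 2348:Sun 2352:Fri 2356:Wed 2360:Mon 2364:Sat 2368:Thu 2372:Tue✓ 2376:Sun 2380:Fri
Tuesday: 2316, 2344, 2372 → 3.

3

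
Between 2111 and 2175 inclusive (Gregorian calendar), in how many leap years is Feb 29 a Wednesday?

2

Leap years in 2111–2175: 16 of them.
Feb 29 weekday advances by 5 (mod 7) from one leap year to the next four years later (or differs when a century non-leap intervenes).
Leap-day weekdays: 2112:Mon 2116:Sat 2120:Thu 2124:Tue 2128:Sun 2132:Fri 2136:Wed✓ 2140:Mon 2144:Sat 2148:Thu 2152:Tue 2156:Sun 2160:Fri 2164:Wed✓ 2168:Mon 2172:Sat
Wednesday: 2136, 2164 → 2.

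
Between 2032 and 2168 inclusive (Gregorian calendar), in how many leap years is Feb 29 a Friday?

6

Leap years in 2032–2168: 34 of them.
Feb 29 weekday advances by 5 (mod 7) from one leap year to the next four years later (or differs when a century non-leap intervenes).
Leap-day weekdays: 2032:Sun 2036:Fri✓ 2040:Wed 2044:Mon 2048:Sat 2052:Thu 2056:Tue 2060:Sun 2064:Fri✓ 2068:Wed 2072:Mon 2076:Sat 2080:Thu …(8 more)… 2120:Thu 2124:Tue 2128:Sun 2132:Fri✓ 2136:Wed 2140:Mon 2144:Sat 2148:Thu 2152:Tue 2156:Sun 2160:Fri✓ 2164:Wed 2168:Mon
Friday: 2036, 2064, 2092, 2104, 2132, 2160 → 6.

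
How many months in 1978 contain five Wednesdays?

4

A month of length L has five Wednesdays iff its first Wednesday is on day ≤ L−28 (so day 1–3 in a 31-day month, 1–2 in a 30-day month, day 1 in a leap February).
Checking each month of 1978: Jan starts Sun (31d); Feb starts Wed (28d); Mar starts Wed (31d) ✓; Apr starts Sat (30d); May starts Mon (31d) ✓; Jun starts Thu (30d); Jul starts Sat (31d); Aug starts Tue (31d) ✓; Sep starts Fri (30d); Oct starts Sun (31d); Nov starts Wed (30d) ✓; Dec starts Fri (31d).
Five-Wednesday months: March, May, August, November → 4.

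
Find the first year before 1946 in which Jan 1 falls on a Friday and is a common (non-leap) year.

Jan 1 advances by 2 weekdays after a leap year and by 1 after a common year.
1946: Jan 1 is Tuesday.
1945: Monday
1944: Saturday (leap)
1943: Friday
1943 begins on a Friday and is a common year.

1943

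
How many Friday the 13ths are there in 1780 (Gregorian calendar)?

Check the 13th of each month of 1780: Jan 13: Thu, Feb 13: Sun, Mar 13: Mon, Apr 13: Thu, May 13: Sat, Jun 13: Tue, Jul 13: Thu, Aug 13: Sun, Sep 13: Wed, Oct 13: Fri, Nov 13: Mon, Dec 13: Wed.
Friday occurs in October — 1 month.

1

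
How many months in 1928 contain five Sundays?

5

A month of length L has five Sundays iff its first Sunday is on day ≤ L−28 (so day 1–3 in a 31-day month, 1–2 in a 30-day month, day 1 in a leap February).
Checking each month of 1928: Jan starts Sun (31d) ✓; Feb starts Wed (29d); Mar starts Thu (31d); Apr starts Sun (30d) ✓; May starts Tue (31d); Jun starts Fri (30d); Jul starts Sun (31d) ✓; Aug starts Wed (31d); Sep starts Sat (30d) ✓; Oct starts Mon (31d); Nov starts Thu (30d); Dec starts Sat (31d) ✓.
Five-Sunday months: January, April, July, September, December → 5.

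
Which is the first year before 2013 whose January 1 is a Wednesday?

2003

Jan 1 advances by 2 weekdays after a leap year and by 1 after a common year.
2013: Jan 1 is Tuesday.
2012: Sunday (leap)
2011: Saturday
2010: Friday
2009: Thursday
2008: Tuesday (leap)
2007: Monday
2006: Sunday
2005: Saturday
2004: Thursday (leap)
2003: Wednesday
2003 begins on a Wednesday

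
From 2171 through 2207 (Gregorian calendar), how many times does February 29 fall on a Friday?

1

Leap years in 2171–2207: 8 of them.
Feb 29 weekday advances by 5 (mod 7) from one leap year to the next four years later (or differs when a century non-leap intervenes).
Leap-day weekdays: 2172:Sat 2176:Thu 2180:Tue 2184:Sun 2188:Fri✓ 2192:Wed 2196:Mon 2204:Wed
Friday: 2188 → 1.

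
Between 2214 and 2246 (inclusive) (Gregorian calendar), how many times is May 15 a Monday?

Track May 15's weekday year by year (advancing +1, or +2 across a Feb 29):
  2214: Sun  2215: Mon (+1) ✓  2216: Wed (+2)  2217: Thu (+1)  2218: Fri (+1)
  2219: Sat (+1)  2220: Mon (+2) ✓  2221: Tue (+1)  2222: Wed (+1)  2223: Thu (+1)
  2224: Sat (+2)  2225: Sun (+1)  2226: Mon (+1) ✓  2227: Tue (+1)  … (5 more years) …
  2233: Wed (+1)  2234: Thu (+1)  2235: Fri (+1)  2236: Sun (+2)  2237: Mon (+1) ✓
  2238: Tue (+1)  2239: Wed (+1)  2240: Fri (+2)  2241: Sat (+1)  2242: Sun (+1)
  2243: Mon (+1) ✓  2244: Wed (+2)  2245: Thu (+1)  2246: Fri (+1)
Monday years: 2215, 2220, 2226, 2237, 2243 — 5 in total.

5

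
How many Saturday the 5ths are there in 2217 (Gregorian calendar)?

2

Check the 5th of each month of 2217: Jan 5: Sun, Feb 5: Wed, Mar 5: Wed, Apr 5: Sat, May 5: Mon, Jun 5: Thu, Jul 5: Sat, Aug 5: Tue, Sep 5: Fri, Oct 5: Sun, Nov 5: Wed, Dec 5: Fri.
Saturday occurs in April, July — 2 months.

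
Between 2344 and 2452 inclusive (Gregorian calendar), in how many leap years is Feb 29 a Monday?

4

Leap years in 2344–2452: 28 of them.
Feb 29 weekday advances by 5 (mod 7) from one leap year to the next four years later (or differs when a century non-leap intervenes).
Leap-day weekdays: 2344:Tue 2348:Sun 2352:Fri 2356:Wed 2360:Mon✓ 2364:Sat 2368:Thu 2372:Tue 2376:Sun 2380:Fri 2384:Wed 2388:Mon✓ 2392:Sat 2396:Thu 2400:Tue 2404:Sun 2408:Fri 2412:Wed 2416:Mon✓ 2420:Sat 2424:Thu 2428:Tue 2432:Sun 2436:Fri 2440:Wed 2444:Mon✓ 2448:Sat 2452:Thu
Monday: 2360, 2388, 2416, 2444 → 4.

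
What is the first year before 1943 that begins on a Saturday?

Jan 1 advances by 2 weekdays after a leap year and by 1 after a common year.
1943: Jan 1 is Friday.
1942: Thursday
1941: Wednesday
1940: Monday (leap)
1939: Sunday
1938: Saturday
1938 begins on a Saturday

1938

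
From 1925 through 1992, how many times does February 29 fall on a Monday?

Leap years in 1925–1992: 17 of them.
Feb 29 weekday advances by 5 (mod 7) from one leap year to the next four years later (or differs when a century non-leap intervenes).
Leap-day weekdays: 1928:Wed 1932:Mon✓ 1936:Sat 1940:Thu 1944:Tue 1948:Sun 1952:Fri 1956:Wed 1960:Mon✓ 1964:Sat 1968:Thu 1972:Tue 1976:Sun 1980:Fri 1984:Wed 1988:Mon✓ 1992:Sat
Monday: 1932, 1960, 1988 → 3.

3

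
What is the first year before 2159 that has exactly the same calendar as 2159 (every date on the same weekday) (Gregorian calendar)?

2153

Two years share a calendar iff Jan 1 falls on the same weekday and both are leap or both are common. 2159: Jan 1 is Monday, common year.
2158: Jan 1 Sunday, common
2157: Jan 1 Saturday, common
2156: Jan 1 Thursday, leap
2155: Jan 1 Wednesday, common
2154: Jan 1 Tuesday, common
2153: Jan 1 Monday, common
2153 matches on both conditions.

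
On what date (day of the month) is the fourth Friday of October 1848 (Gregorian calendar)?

27

October 1, 1848 is a Sunday, so the first Friday is the 6th.
The fourth Friday is 6 + 21 = 27.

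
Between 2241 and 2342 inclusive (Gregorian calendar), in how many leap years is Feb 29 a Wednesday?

3

Leap years in 2241–2342: 24 of them.
Feb 29 weekday advances by 5 (mod 7) from one leap year to the next four years later (or differs when a century non-leap intervenes).
Leap-day weekdays: 2244:Thu 2248:Tue 2252:Sun 2256:Fri 2260:Wed✓ 2264:Mon 2268:Sat 2272:Thu 2276:Tue 2280:Sun 2284:Fri 2288:Wed✓ 2292:Mon 2296:Sat 2304:Mon 2308:Sat 2312:Thu 2316:Tue 2320:Sun 2324:Fri 2328:Wed✓ 2332:Mon 2336:Sat 2340:Thu
Wednesday: 2260, 2288, 2328 → 3.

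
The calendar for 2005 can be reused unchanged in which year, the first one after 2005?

Two years share a calendar iff Jan 1 falls on the same weekday and both are leap or both are common. 2005: Jan 1 is Saturday, common year.
2006: Jan 1 Sunday, common
2007: Jan 1 Monday, common
2008: Jan 1 Tuesday, leap
2009: Jan 1 Thursday, common
2010: Jan 1 Friday, common
2011: Jan 1 Saturday, common
2011 matches on both conditions.

2011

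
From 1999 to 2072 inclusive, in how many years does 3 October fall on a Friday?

Track 3 October's weekday year by year (advancing +1, or +2 across a Feb 29):
  1999: Sun  2000: Tue (+2)  2001: Wed (+1)  2002: Thu (+1)  2003: Fri (+1) ✓
  2004: Sun (+2)  2005: Mon (+1)  2006: Tue (+1)  2007: Wed (+1)  2008: Fri (+2) ✓
  2009: Sat (+1)  2010: Sun (+1)  2011: Mon (+1)  2012: Wed (+2)  … (46 more years) …
  2059: Fri (+1) ✓  2060: Sun (+2)  2061: Mon (+1)  2062: Tue (+1)  2063: Wed (+1)
  2064: Fri (+2) ✓  2065: Sat (+1)  2066: Sun (+1)  2067: Mon (+1)  2068: Wed (+2)
  2069: Thu (+1)  2070: Fri (+1) ✓  2071: Sat (+1)  2072: Mon (+2)
Friday years: 2003, 2008, 2014, 2025, 2031, 2036, 2042, 2053, 2059, 2064, 2070 — 11 in total.

11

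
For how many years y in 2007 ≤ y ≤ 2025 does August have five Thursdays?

8

August has 31 days; it has five Thursdays when Thursday falls among the first (month-length − 28) days — i.e. when August 1 is one of Thursday/Wednesday/Tuesday.
August 1 by year: 2007:Wed✓ 2008:Fri 2009:Sat 2010:Sun 2011:Mon 2012:Wed✓ 2013:Thu✓ 2014:Fri 2015:Sat 2016:Mon 2017:Tue✓ 2018:Wed✓ 2019:Thu✓ 2020:Sat 2021:Sun 2022:Mon 2023:Tue✓ 2024:Thu✓ 2025:Fri
Years with five Thursdays: 2007, 2012, 2013, 2017, 2018, 2019, 2023, 2024 → 8.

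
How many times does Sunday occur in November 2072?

November 2072 has 30 days and begins on Tuesday.
The first Sunday is November 6.
Sundays fall on 6, 13, 20, 27 — that's 4.

4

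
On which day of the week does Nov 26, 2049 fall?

January 1, 2049 is a Friday.
November 26 is day 330 of the year, i.e. 329 days after Jan 1.
329 mod 7 = 0, so advance 0 weekdays from Friday: Friday.

Friday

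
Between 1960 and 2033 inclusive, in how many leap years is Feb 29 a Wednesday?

2

Leap years in 1960–2033: 19 of them.
Feb 29 weekday advances by 5 (mod 7) from one leap year to the next four years later (or differs when a century non-leap intervenes).
Leap-day weekdays: 1960:Mon 1964:Sat 1968:Thu 1972:Tue 1976:Sun 1980:Fri 1984:Wed✓ 1988:Mon 1992:Sat 1996:Thu 2000:Tue 2004:Sun 2008:Fri 2012:Wed✓ 2016:Mon 2020:Sat 2024:Thu 2028:Tue 2032:Sun
Wednesday: 1984, 2012 → 2.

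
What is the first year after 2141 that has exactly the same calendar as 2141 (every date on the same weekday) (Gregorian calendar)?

Two years share a calendar iff Jan 1 falls on the same weekday and both are leap or both are common. 2141: Jan 1 is Sunday, common year.
2142: Jan 1 Monday, common
2143: Jan 1 Tuesday, common
2144: Jan 1 Wednesday, leap
2145: Jan 1 Friday, common
2146: Jan 1 Saturday, common
2147: Jan 1 Sunday, common
2147 matches on both conditions.

2147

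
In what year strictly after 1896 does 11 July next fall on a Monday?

1898

From one year to the next, a fixed date's weekday advances by 1, or by 2 when a Feb 29 lies between the two dates.
1896: July 11 is Saturday.
1897: Sunday (+1)
1898: Monday (+1)
11 July falls on a Monday in 1898.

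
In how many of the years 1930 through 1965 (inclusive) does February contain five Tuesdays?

1

February has 28 days (29 in leap years); it has five Tuesdays when Tuesday falls among the first (month-length − 28) days — i.e. when February 1 is Tuesday in a leap year (never in a common year).
February 1 by year: 1930:Sat 1931:Sun 1932:Mon 1933:Wed 1934:Thu 1935:Fri 1936:Sat 1937:Mon 1938:Tue 1939:Wed 1940:Thu 1941:Sat 1942:Sun 1943:Mon 1944:Tue✓ …(6 more)… 1951:Thu 1952:Fri 1953:Sun 1954:Mon 1955:Tue 1956:Wed 1957:Fri 1958:Sat 1959:Sun 1960:Mon 1961:Wed 1962:Thu 1963:Fri 1964:Sat 1965:Mon
Years with five Tuesdays: 1944 → 1.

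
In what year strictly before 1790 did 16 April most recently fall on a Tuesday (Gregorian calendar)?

From one year to the next, a fixed date's weekday advances by 1, or by 2 when a Feb 29 lies between the two dates.
1790: April 16 is Friday.
1789: Thursday (−1)
1788: Wednesday (−1)
1787: Monday (−2)
1786: Sunday (−1)
1785: Saturday (−1)
1784: Friday (−1)
1783: Wednesday (−2)
1782: Tuesday (−1)
16 April falls on a Tuesday in 1782.

1782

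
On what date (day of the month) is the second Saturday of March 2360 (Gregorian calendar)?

12

March 1, 2360 is a Tuesday, so the first Saturday is the 5th.
The second Saturday is 5 + 7 = 12.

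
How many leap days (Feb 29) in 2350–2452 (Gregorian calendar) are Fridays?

Leap years in 2350–2452: 26 of them.
Feb 29 weekday advances by 5 (mod 7) from one leap year to the next four years later (or differs when a century non-leap intervenes).
Leap-day weekdays: 2352:Fri✓ 2356:Wed 2360:Mon 2364:Sat 2368:Thu 2372:Tue 2376:Sun 2380:Fri✓ 2384:Wed 2388:Mon 2392:Sat 2396:Thu 2400:Tue 2404:Sun 2408:Fri✓ 2412:Wed 2416:Mon 2420:Sat 2424:Thu 2428:Tue 2432:Sun 2436:Fri✓ 2440:Wed 2444:Mon 2448:Sat 2452:Thu
Friday: 2352, 2380, 2408, 2436 → 4.

4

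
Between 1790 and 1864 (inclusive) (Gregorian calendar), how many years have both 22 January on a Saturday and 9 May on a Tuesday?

Check each year's weekday for 22 January and 9 May:
  1790: Fri/Sun  1791: Sat/Mon  1792: Sun/Wed  1793: Tue/Thu  1794: Wed/Fri  1795: Thu/Sat  1796: Fri/Mon  1797: Sun/Tue  1798: Mon/Wed  1799: Tue/Thu  1800: Wed/Fri  1801: Thu/Sat  1802: Fri/Sun  1803: Sat/Mon  …(47 more)…  1851: Wed/Fri  1852: Thu/Sun  1853: Sat/Mon  1854: Sun/Tue  1855: Mon/Wed  1856: Tue/Fri  1857: Thu/Sat  1858: Fri/Sun  1859: Sat/Mon  1860: Sun/Wed  1861: Tue/Thu  1862: Wed/Fri  1863: Thu/Sat  1864: Fri/Mon
Both conditions hold in: 1820, 1848 — 2.

2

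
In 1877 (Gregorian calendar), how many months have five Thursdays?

A month of length L has five Thursdays iff its first Thursday is on day ≤ L−28 (so day 1–3 in a 31-day month, 1–2 in a 30-day month, day 1 in a leap February).
Checking each month of 1877: Jan starts Mon (31d); Feb starts Thu (28d); Mar starts Thu (31d) ✓; Apr starts Sun (30d); May starts Tue (31d) ✓; Jun starts Fri (30d); Jul starts Sun (31d); Aug starts Wed (31d) ✓; Sep starts Sat (30d); Oct starts Mon (31d); Nov starts Thu (30d) ✓; Dec starts Sat (31d).
Five-Thursday months: March, May, August, November → 4.

4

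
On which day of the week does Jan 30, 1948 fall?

January 1, 1948 is a Thursday.
January 30 is day 30 of the year, i.e. 29 days after Jan 1.
29 mod 7 = 1, so advance 1 weekday from Thursday: Friday.

Friday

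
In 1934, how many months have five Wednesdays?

4

A month of length L has five Wednesdays iff its first Wednesday is on day ≤ L−28 (so day 1–3 in a 31-day month, 1–2 in a 30-day month, day 1 in a leap February).
Checking each month of 1934: Jan starts Mon (31d) ✓; Feb starts Thu (28d); Mar starts Thu (31d); Apr starts Sun (30d); May starts Tue (31d) ✓; Jun starts Fri (30d); Jul starts Sun (31d); Aug starts Wed (31d) ✓; Sep starts Sat (30d); Oct starts Mon (31d) ✓; Nov starts Thu (30d); Dec starts Sat (31d).
Five-Wednesday months: January, May, August, October → 4.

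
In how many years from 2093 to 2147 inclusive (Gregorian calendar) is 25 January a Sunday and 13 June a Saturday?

7

Check each year's weekday for 25 January and 13 June:
  2093: Sun/Sat ✓  2094: Mon/Sun  2095: Tue/Mon  2096: Wed/Wed  2097: Fri/Thu  2098: Sat/Fri  2099: Sun/Sat ✓  2100: Mon/Sun  2101: Tue/Mon  2102: Wed/Tue  2103: Thu/Wed  2104: Fri/Fri  2105: Sun/Sat ✓  2106: Mon/Sun  …(27 more)…  2134: Mon/Sun  2135: Tue/Mon  2136: Wed/Wed  2137: Fri/Thu  2138: Sat/Fri  2139: Sun/Sat ✓  2140: Mon/Mon  2141: Wed/Tue  2142: Thu/Wed  2143: Fri/Thu  2144: Sat/Sat  2145: Mon/Sun  2146: Tue/Mon  2147: Wed/Tue
Both conditions hold in: 2093, 2099, 2105, 2111, 2122, 2133, 2139 — 7.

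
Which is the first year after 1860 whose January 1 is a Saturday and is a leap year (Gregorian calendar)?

Jan 1 advances by 2 weekdays after a leap year and by 1 after a common year.
1860: Jan 1 is Sunday (leap).
1861: Tuesday
1862: Wednesday
1863: Thursday
1864: Friday (leap)
1865: Sunday
1866: Monday
1867: Tuesday
1868: Wednesday (leap)
1869: Friday
1870: Saturday
1871: Sunday
1872: Monday (leap)
1873: Wednesday
1874: Thursday
1875: Friday
1876: Saturday (leap)
1876 begins on a Saturday and is a leap year.

1876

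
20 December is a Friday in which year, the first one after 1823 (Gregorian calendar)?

1833

From one year to the next, a fixed date's weekday advances by 1, or by 2 when a Feb 29 lies between the two dates.
1823: December 20 is Saturday.
1824: Monday (+2)
1825: Tuesday (+1)
1826: Wednesday (+1)
1827: Thursday (+1)
1828: Saturday (+2)
1829: Sunday (+1)
1830: Monday (+1)
1831: Tuesday (+1)
1832: Thursday (+2)
1833: Friday (+1)
20 December falls on a Friday in 1833.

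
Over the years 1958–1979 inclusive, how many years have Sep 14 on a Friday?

3

Track Sep 14's weekday year by year (advancing +1, or +2 across a Feb 29):
  1958: Sun  1959: Mon (+1)  1960: Wed (+2)  1961: Thu (+1)  1962: Fri (+1) ✓
  1963: Sat (+1)  1964: Mon (+2)  1965: Tue (+1)  1966: Wed (+1)  1967: Thu (+1)
  1968: Sat (+2)  1969: Sun (+1)  1970: Mon (+1)  1971: Tue (+1)  1972: Thu (+2)
  1973: Fri (+1) ✓  1974: Sat (+1)  1975: Sun (+1)  1976: Tue (+2)  1977: Wed (+1)
  1978: Thu (+1)  1979: Fri (+1) ✓
Friday years: 1962, 1973, 1979 — 3 in total.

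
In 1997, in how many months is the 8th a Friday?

Check the 8th of each month of 1997: Jan 8: Wed, Feb 8: Sat, Mar 8: Sat, Apr 8: Tue, May 8: Thu, Jun 8: Sun, Jul 8: Tue, Aug 8: Fri, Sep 8: Mon, Oct 8: Wed, Nov 8: Sat, Dec 8: Mon.
Friday occurs in August — 1 month.

1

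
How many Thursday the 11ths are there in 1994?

Check the 11th of each month of 1994: Jan 11: Tue, Feb 11: Fri, Mar 11: Fri, Apr 11: Mon, May 11: Wed, Jun 11: Sat, Jul 11: Mon, Aug 11: Thu, Sep 11: Sun, Oct 11: Tue, Nov 11: Fri, Dec 11: Sun.
Thursday occurs in August — 1 month.

1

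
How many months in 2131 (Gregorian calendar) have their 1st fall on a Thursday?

3

Check the 1st of each month of 2131: Jan 1: Mon, Feb 1: Thu, Mar 1: Thu, Apr 1: Sun, May 1: Tue, Jun 1: Fri, Jul 1: Sun, Aug 1: Wed, Sep 1: Sat, Oct 1: Mon, Nov 1: Thu, Dec 1: Sat.
Thursday occurs in February, March, November — 3 months.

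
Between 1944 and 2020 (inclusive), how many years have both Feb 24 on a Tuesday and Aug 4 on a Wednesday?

Check each year's weekday for Feb 24 and Aug 4:
  1944: Thu/Fri  1945: Sat/Sat  1946: Sun/Sun  1947: Mon/Mon  1948: Tue/Wed ✓  1949: Thu/Thu  1950: Fri/Fri  1951: Sat/Sat  1952: Sun/Mon  1953: Tue/Tue  1954: Wed/Wed  1955: Thu/Thu  1956: Fri/Sat  1957: Sun/Sun  …(49 more)…  2007: Sat/Sat  2008: Sun/Mon  2009: Tue/Tue  2010: Wed/Wed  2011: Thu/Thu  2012: Fri/Sat  2013: Sun/Sun  2014: Mon/Mon  2015: Tue/Tue  2016: Wed/Thu  2017: Fri/Fri  2018: Sat/Sat  2019: Sun/Sun  2020: Mon/Tue
Both conditions hold in: 1948, 1976, 2004 — 3.

3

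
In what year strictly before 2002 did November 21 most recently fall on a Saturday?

1998

From one year to the next, a fixed date's weekday advances by 1, or by 2 when a Feb 29 lies between the two dates.
2002: November 21 is Thursday.
2001: Wednesday (−1)
2000: Tuesday (−1)
1999: Sunday (−2)
1998: Saturday (−1)
November 21 falls on a Saturday in 1998.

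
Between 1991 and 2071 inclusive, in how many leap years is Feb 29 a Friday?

Leap years in 1991–2071: 20 of them.
Feb 29 weekday advances by 5 (mod 7) from one leap year to the next four years later (or differs when a century non-leap intervenes).
Leap-day weekdays: 1992:Sat 1996:Thu 2000:Tue 2004:Sun 2008:Fri✓ 2012:Wed 2016:Mon 2020:Sat 2024:Thu 2028:Tue 2032:Sun 2036:Fri✓ 2040:Wed 2044:Mon 2048:Sat 2052:Thu 2056:Tue 2060:Sun 2064:Fri✓ 2068:Wed
Friday: 2008, 2036, 2064 → 3.

3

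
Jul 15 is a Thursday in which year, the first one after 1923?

1926

From one year to the next, a fixed date's weekday advances by 1, or by 2 when a Feb 29 lies between the two dates.
1923: July 15 is Sunday.
1924: Tuesday (+2)
1925: Wednesday (+1)
1926: Thursday (+1)
Jul 15 falls on a Thursday in 1926.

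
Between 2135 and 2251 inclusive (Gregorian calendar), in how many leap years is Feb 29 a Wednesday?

5

Leap years in 2135–2251: 28 of them.
Feb 29 weekday advances by 5 (mod 7) from one leap year to the next four years later (or differs when a century non-leap intervenes).
Leap-day weekdays: 2136:Wed✓ 2140:Mon 2144:Sat 2148:Thu 2152:Tue 2156:Sun 2160:Fri 2164:Wed✓ 2168:Mon 2172:Sat 2176:Thu 2180:Tue 2184:Sun 2188:Fri 2192:Wed✓ 2196:Mon 2204:Wed✓ 2208:Mon 2212:Sat 2216:Thu 2220:Tue 2224:Sun 2228:Fri 2232:Wed✓ 2236:Mon 2240:Sat 2244:Thu 2248:Tue
Wednesday: 2136, 2164, 2192, 2204, 2232 → 5.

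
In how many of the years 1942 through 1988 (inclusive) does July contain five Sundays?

July has 31 days; it has five Sundays when Sunday falls among the first (month-length − 28) days — i.e. when July 1 is one of Sunday/Saturday/Friday.
July 1 by year: 1942:Wed 1943:Thu 1944:Sat✓ 1945:Sun✓ 1946:Mon 1947:Tue 1948:Thu 1949:Fri✓ 1950:Sat✓ 1951:Sun✓ 1952:Tue 1953:Wed 1954:Thu 1955:Fri✓ 1956:Sun✓ …(17 more)… 1974:Mon 1975:Tue 1976:Thu 1977:Fri✓ 1978:Sat✓ 1979:Sun✓ 1980:Tue 1981:Wed 1982:Thu 1983:Fri✓ 1984:Sun✓ 1985:Mon 1986:Tue 1987:Wed 1988:Fri✓
Years with five Sundays: 1944, 1945, 1949, 1950, 1951, 1955, 1956, 1960, 1961, 1962, 1966, 1967, 1972, 1973, 1977, 1978, 1979, 1983, 1984, 1988 → 20.

20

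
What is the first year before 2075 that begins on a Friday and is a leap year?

2072

Jan 1 advances by 2 weekdays after a leap year and by 1 after a common year.
2075: Jan 1 is Tuesday.
2074: Monday
2073: Sunday
2072: Friday (leap)
2072 begins on a Friday and is a leap year.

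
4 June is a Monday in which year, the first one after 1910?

From one year to the next, a fixed date's weekday advances by 1, or by 2 when a Feb 29 lies between the two dates.
1910: June 4 is Saturday.
1911: Sunday (+1)
1912: Tuesday (+2)
1913: Wednesday (+1)
1914: Thursday (+1)
1915: Friday (+1)
1916: Sunday (+2)
1917: Monday (+1)
4 June falls on a Monday in 1917.

1917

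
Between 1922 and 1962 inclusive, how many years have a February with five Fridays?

2

February has 28 days (29 in leap years); it has five Fridays when Friday falls among the first (month-length − 28) days — i.e. when February 1 is Friday in a leap year (never in a common year).
February 1 by year: 1922:Wed 1923:Thu 1924:Fri✓ 1925:Sun 1926:Mon 1927:Tue 1928:Wed 1929:Fri 1930:Sat 1931:Sun 1932:Mon 1933:Wed 1934:Thu 1935:Fri 1936:Sat …(11 more)… 1948:Sun 1949:Tue 1950:Wed 1951:Thu 1952:Fri✓ 1953:Sun 1954:Mon 1955:Tue 1956:Wed 1957:Fri 1958:Sat 1959:Sun 1960:Mon 1961:Wed 1962:Thu
Years with five Fridays: 1924, 1952 → 2.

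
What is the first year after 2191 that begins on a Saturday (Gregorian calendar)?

2203

Jan 1 advances by 2 weekdays after a leap year and by 1 after a common year.
2191: Jan 1 is Saturday.
2192: Sunday (leap)
2193: Tuesday
2194: Wednesday
2195: Thursday
2196: Friday (leap)
2197: Sunday
2198: Monday
2199: Tuesday
2200: Wednesday
2201: Thursday
2202: Friday
2203: Saturday
2203 begins on a Saturday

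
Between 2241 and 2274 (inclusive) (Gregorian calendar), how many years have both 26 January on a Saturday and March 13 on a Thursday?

1

Check each year's weekday for 26 January and March 13:
  2241: Tue/Sat  2242: Wed/Sun  2243: Thu/Mon  2244: Fri/Wed  2245: Sun/Thu  2246: Mon/Fri  2247: Tue/Sat  2248: Wed/Mon  2249: Fri/Tue  2250: Sat/Wed  2251: Sun/Thu  2252: Mon/Sat  2253: Wed/Sun  2254: Thu/Mon  …(6 more)…  2261: Sat/Wed  2262: Sun/Thu  2263: Mon/Fri  2264: Tue/Sun  2265: Thu/Mon  2266: Fri/Tue  2267: Sat/Wed  2268: Sun/Fri  2269: Tue/Sat  2270: Wed/Sun  2271: Thu/Mon  2272: Fri/Wed  2273: Sun/Thu  2274: Mon/Fri
Both conditions hold in: 2256 — 1.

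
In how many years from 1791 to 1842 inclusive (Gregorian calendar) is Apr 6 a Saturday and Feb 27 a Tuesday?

1

Check each year's weekday for Apr 6 and Feb 27:
  1791: Wed/Sun  1792: Fri/Mon  1793: Sat/Wed  1794: Sun/Thu  1795: Mon/Fri  1796: Wed/Sat  1797: Thu/Mon  1798: Fri/Tue  1799: Sat/Wed  1800: Sun/Thu  1801: Mon/Fri  1802: Tue/Sat  1803: Wed/Sun  1804: Fri/Mon  …(24 more)…  1829: Mon/Fri  1830: Tue/Sat  1831: Wed/Sun  1832: Fri/Mon  1833: Sat/Wed  1834: Sun/Thu  1835: Mon/Fri  1836: Wed/Sat  1837: Thu/Mon  1838: Fri/Tue  1839: Sat/Wed  1840: Mon/Thu  1841: Tue/Sat  1842: Wed/Sun
Both conditions hold in: 1816 — 1.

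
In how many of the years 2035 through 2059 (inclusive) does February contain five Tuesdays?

1

February has 28 days (29 in leap years); it has five Tuesdays when Tuesday falls among the first (month-length − 28) days — i.e. when February 1 is Tuesday in a leap year (never in a common year).
February 1 by year: 2035:Thu 2036:Fri 2037:Sun 2038:Mon 2039:Tue 2040:Wed 2041:Fri 2042:Sat 2043:Sun 2044:Mon 2045:Wed 2046:Thu 2047:Fri 2048:Sat 2049:Mon 2050:Tue 2051:Wed 2052:Thu 2053:Sat 2054:Sun 2055:Mon 2056:Tue✓ 2057:Thu 2058:Fri 2059:Sat
Years with five Tuesdays: 2056 → 1.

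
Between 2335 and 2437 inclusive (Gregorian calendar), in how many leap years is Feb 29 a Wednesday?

Leap years in 2335–2437: 26 of them.
Feb 29 weekday advances by 5 (mod 7) from one leap year to the next four years later (or differs when a century non-leap intervenes).
Leap-day weekdays: 2336:Sat 2340:Thu 2344:Tue 2348:Sun 2352:Fri 2356:Wed✓ 2360:Mon 2364:Sat 2368:Thu 2372:Tue 2376:Sun 2380:Fri 2384:Wed✓ 2388:Mon 2392:Sat 2396:Thu 2400:Tue 2404:Sun 2408:Fri 2412:Wed✓ 2416:Mon 2420:Sat 2424:Thu 2428:Tue 2432:Sun 2436:Fri
Wednesday: 2356, 2384, 2412 → 3.

3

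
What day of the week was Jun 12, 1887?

Sunday

January 1, 1887 is a Saturday.
June 12 is day 163 of the year, i.e. 162 days after Jan 1.
162 mod 7 = 1, so advance 1 weekday from Saturday: Sunday.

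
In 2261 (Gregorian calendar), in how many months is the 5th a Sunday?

Check the 5th of each month of 2261: Jan 5: Sat, Feb 5: Tue, Mar 5: Tue, Apr 5: Fri, May 5: Sun, Jun 5: Wed, Jul 5: Fri, Aug 5: Mon, Sep 5: Thu, Oct 5: Sat, Nov 5: Tue, Dec 5: Thu.
Sunday occurs in May — 1 month.

1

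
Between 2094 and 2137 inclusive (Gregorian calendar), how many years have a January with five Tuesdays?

January has 31 days; it has five Tuesdays when Tuesday falls among the first (month-length − 28) days — i.e. when January 1 is one of Tuesday/Monday/Sunday.
January 1 by year: 2094:Fri 2095:Sat 2096:Sun✓ 2097:Tue✓ 2098:Wed 2099:Thu 2100:Fri 2101:Sat 2102:Sun✓ 2103:Mon✓ 2104:Tue✓ 2105:Thu 2106:Fri 2107:Sat 2108:Sun✓ …(14 more)… 2123:Fri 2124:Sat 2125:Mon✓ 2126:Tue✓ 2127:Wed 2128:Thu 2129:Sat 2130:Sun✓ 2131:Mon✓ 2132:Tue✓ 2133:Thu 2134:Fri 2135:Sat 2136:Sun✓ 2137:Tue✓
Years with five Tuesdays: 2096, 2097, 2102, 2103, 2104, 2108, 2109, 2113, 2114, 2115, 2119, 2120, 2125, 2126, 2130, 2131, 2132, 2136, 2137 → 19.

19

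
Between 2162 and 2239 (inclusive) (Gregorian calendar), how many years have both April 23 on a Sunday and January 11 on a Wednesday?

8

Check each year's weekday for April 23 and January 11:
  2162: Fri/Mon  2163: Sat/Tue  2164: Mon/Wed  2165: Tue/Fri  2166: Wed/Sat  2167: Thu/Sun  2168: Sat/Mon  2169: Sun/Wed ✓  2170: Mon/Thu  2171: Tue/Fri  2172: Thu/Sat  2173: Fri/Mon  2174: Sat/Tue  2175: Sun/Wed ✓  …(50 more)…  2226: Sun/Wed ✓  2227: Mon/Thu  2228: Wed/Fri  2229: Thu/Sun  2230: Fri/Mon  2231: Sat/Tue  2232: Mon/Wed  2233: Tue/Fri  2234: Wed/Sat  2235: Thu/Sun  2236: Sat/Mon  2237: Sun/Wed ✓  2238: Mon/Thu  2239: Tue/Fri
Both conditions hold in: 2169, 2175, 2186, 2197, 2209, 2215, 2226, 2237 — 8.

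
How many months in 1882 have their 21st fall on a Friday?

Check the 21st of each month of 1882: Jan 21: Sat, Feb 21: Tue, Mar 21: Tue, Apr 21: Fri, May 21: Sun, Jun 21: Wed, Jul 21: Fri, Aug 21: Mon, Sep 21: Thu, Oct 21: Sat, Nov 21: Tue, Dec 21: Thu.
Friday occurs in April, July — 2 months.

2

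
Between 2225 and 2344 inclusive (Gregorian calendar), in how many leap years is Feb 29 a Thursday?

4

Leap years in 2225–2344: 29 of them.
Feb 29 weekday advances by 5 (mod 7) from one leap year to the next four years later (or differs when a century non-leap intervenes).
Leap-day weekdays: 2228:Fri 2232:Wed 2236:Mon 2240:Sat 2244:Thu✓ 2248:Tue 2252:Sun 2256:Fri 2260:Wed 2264:Mon 2268:Sat 2272:Thu✓ 2276:Tue …(3 more)… 2292:Mon 2296:Sat 2304:Mon 2308:Sat 2312:Thu✓ 2316:Tue 2320:Sun 2324:Fri 2328:Wed 2332:Mon 2336:Sat 2340:Thu✓ 2344:Tue
Thursday: 2244, 2272, 2312, 2340 → 4.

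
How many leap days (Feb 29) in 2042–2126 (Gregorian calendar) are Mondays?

3

Leap years in 2042–2126: 20 of them.
Feb 29 weekday advances by 5 (mod 7) from one leap year to the next four years later (or differs when a century non-leap intervenes).
Leap-day weekdays: 2044:Mon✓ 2048:Sat 2052:Thu 2056:Tue 2060:Sun 2064:Fri 2068:Wed 2072:Mon✓ 2076:Sat 2080:Thu 2084:Tue 2088:Sun 2092:Fri 2096:Wed 2104:Fri 2108:Wed 2112:Mon✓ 2116:Sat 2120:Thu 2124:Tue
Monday: 2044, 2072, 2112 → 3.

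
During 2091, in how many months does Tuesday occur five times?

A month of length L has five Tuesdays iff its first Tuesday is on day ≤ L−28 (so day 1–3 in a 31-day month, 1–2 in a 30-day month, day 1 in a leap February).
Checking each month of 2091: Jan starts Mon (31d) ✓; Feb starts Thu (28d); Mar starts Thu (31d); Apr starts Sun (30d); May starts Tue (31d) ✓; Jun starts Fri (30d); Jul starts Sun (31d) ✓; Aug starts Wed (31d); Sep starts Sat (30d); Oct starts Mon (31d) ✓; Nov starts Thu (30d); Dec starts Sat (31d).
Five-Tuesday months: January, May, July, October → 4.

4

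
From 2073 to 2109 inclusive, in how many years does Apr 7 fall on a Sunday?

5

Track Apr 7's weekday year by year (advancing +1, or +2 across a Feb 29):
  2073: Fri  2074: Sat (+1)  2075: Sun (+1) ✓  2076: Tue (+2)  2077: Wed (+1)
  2078: Thu (+1)  2079: Fri (+1)  2080: Sun (+2) ✓  2081: Mon (+1)  2082: Tue (+1)
  2083: Wed (+1)  2084: Fri (+2)  2085: Sat (+1)  2086: Sun (+1) ✓  … (9 more years) …
  2096: Sat (+2)  2097: Sun (+1) ✓  2098: Mon (+1)  2099: Tue (+1)  2100: Wed (+1)
  2101: Thu (+1)  2102: Fri (+1)  2103: Sat (+1)  2104: Mon (+2)  2105: Tue (+1)
  2106: Wed (+1)  2107: Thu (+1)  2108: Sat (+2)  2109: Sun (+1) ✓
Sunday years: 2075, 2080, 2086, 2097, 2109 — 5 in total.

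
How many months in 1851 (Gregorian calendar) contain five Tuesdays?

4

A month of length L has five Tuesdays iff its first Tuesday is on day ≤ L−28 (so day 1–3 in a 31-day month, 1–2 in a 30-day month, day 1 in a leap February).
Checking each month of 1851: Jan starts Wed (31d); Feb starts Sat (28d); Mar starts Sat (31d); Apr starts Tue (30d) ✓; May starts Thu (31d); Jun starts Sun (30d); Jul starts Tue (31d) ✓; Aug starts Fri (31d); Sep starts Mon (30d) ✓; Oct starts Wed (31d); Nov starts Sat (30d); Dec starts Mon (31d) ✓.
Five-Tuesday months: April, July, September, December → 4.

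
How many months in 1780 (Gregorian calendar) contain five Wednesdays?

A month of length L has five Wednesdays iff its first Wednesday is on day ≤ L−28 (so day 1–3 in a 31-day month, 1–2 in a 30-day month, day 1 in a leap February).
Checking each month of 1780: Jan starts Sat (31d); Feb starts Tue (29d); Mar starts Wed (31d) ✓; Apr starts Sat (30d); May starts Mon (31d) ✓; Jun starts Thu (30d); Jul starts Sat (31d); Aug starts Tue (31d) ✓; Sep starts Fri (30d); Oct starts Sun (31d); Nov starts Wed (30d) ✓; Dec starts Fri (31d).
Five-Wednesday months: March, May, August, November → 4.

4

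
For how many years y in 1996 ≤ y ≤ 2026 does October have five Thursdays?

October has 31 days; it has five Thursdays when Thursday falls among the first (month-length − 28) days — i.e. when October 1 is one of Thursday/Wednesday/Tuesday.
October 1 by year: 1996:Tue✓ 1997:Wed✓ 1998:Thu✓ 1999:Fri 2000:Sun 2001:Mon 2002:Tue✓ 2003:Wed✓ 2004:Fri 2005:Sat 2006:Sun 2007:Mon 2008:Wed✓ 2009:Thu✓ 2010:Fri 2011:Sat 2012:Mon 2013:Tue✓ 2014:Wed✓ 2015:Thu✓ 2016:Sat 2017:Sun 2018:Mon 2019:Tue✓ 2020:Thu✓ 2021:Fri 2022:Sat 2023:Sun 2024:Tue✓ 2025:Wed✓ 2026:Thu✓
Years with five Thursdays: 1996, 1997, 1998, 2002, 2003, 2008, 2009, 2013, 2014, 2015, 2019, 2020, 2024, 2025, 2026 → 15.

15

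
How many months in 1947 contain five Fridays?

A month of length L has five Fridays iff its first Friday is on day ≤ L−28 (so day 1–3 in a 31-day month, 1–2 in a 30-day month, day 1 in a leap February).
Checking each month of 1947: Jan starts Wed (31d) ✓; Feb starts Sat (28d); Mar starts Sat (31d); Apr starts Tue (30d); May starts Thu (31d) ✓; Jun starts Sun (30d); Jul starts Tue (31d); Aug starts Fri (31d) ✓; Sep starts Mon (30d); Oct starts Wed (31d) ✓; Nov starts Sat (30d); Dec starts Mon (31d).
Five-Friday months: January, May, August, October → 4.

4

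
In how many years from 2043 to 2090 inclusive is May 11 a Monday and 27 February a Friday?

Check each year's weekday for May 11 and 27 February:
  2043: Mon/Fri ✓  2044: Wed/Sat  2045: Thu/Mon  2046: Fri/Tue  2047: Sat/Wed  2048: Mon/Thu  2049: Tue/Sat  2050: Wed/Sun  2051: Thu/Mon  2052: Sat/Tue  2053: Sun/Thu  2054: Mon/Fri ✓  2055: Tue/Sat  2056: Thu/Sun  …(20 more)…  2077: Tue/Sat  2078: Wed/Sun  2079: Thu/Mon  2080: Sat/Tue  2081: Sun/Thu  2082: Mon/Fri ✓  2083: Tue/Sat  2084: Thu/Sun  2085: Fri/Tue  2086: Sat/Wed  2087: Sun/Thu  2088: Tue/Fri  2089: Wed/Sun  2090: Thu/Mon
Both conditions hold in: 2043, 2054, 2065, 2071, 2082 — 5.

5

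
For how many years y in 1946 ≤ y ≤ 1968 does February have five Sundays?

1

February has 28 days (29 in leap years); it has five Sundays when Sunday falls among the first (month-length − 28) days — i.e. when February 1 is Sunday in a leap year (never in a common year).
February 1 by year: 1946:Fri 1947:Sat 1948:Sun✓ 1949:Tue 1950:Wed 1951:Thu 1952:Fri 1953:Sun 1954:Mon 1955:Tue 1956:Wed 1957:Fri 1958:Sat 1959:Sun 1960:Mon 1961:Wed 1962:Thu 1963:Fri 1964:Sat 1965:Mon 1966:Tue 1967:Wed 1968:Thu
Years with five Sundays: 1948 → 1.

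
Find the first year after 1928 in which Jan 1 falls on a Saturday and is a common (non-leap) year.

1938

Jan 1 advances by 2 weekdays after a leap year and by 1 after a common year.
1928: Jan 1 is Sunday (leap).
1929: Tuesday
1930: Wednesday
1931: Thursday
1932: Friday (leap)
1933: Sunday
1934: Monday
1935: Tuesday
1936: Wednesday (leap)
1937: Friday
1938: Saturday
1938 begins on a Saturday and is a common year.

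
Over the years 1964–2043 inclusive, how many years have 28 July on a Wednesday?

Track 28 July's weekday year by year (advancing +1, or +2 across a Feb 29):
  1964: Tue  1965: Wed (+1) ✓  1966: Thu (+1)  1967: Fri (+1)  1968: Sun (+2)
  1969: Mon (+1)  1970: Tue (+1)  1971: Wed (+1) ✓  1972: Fri (+2)  1973: Sat (+1)
  1974: Sun (+1)  1975: Mon (+1)  1976: Wed (+2) ✓  1977: Thu (+1)  … (52 more years) …
  2030: Sun (+1)  2031: Mon (+1)  2032: Wed (+2) ✓  2033: Thu (+1)  2034: Fri (+1)
  2035: Sat (+1)  2036: Mon (+2)  2037: Tue (+1)  2038: Wed (+1) ✓  2039: Thu (+1)
  2040: Sat (+2)  2041: Sun (+1)  2042: Mon (+1)  2043: Tue (+1)
Wednesday years: 1965, 1971, 1976, 1982, 1993, 1999, 2004, 2010, 2021, 2027, 2032, 2038 — 12 in total.

12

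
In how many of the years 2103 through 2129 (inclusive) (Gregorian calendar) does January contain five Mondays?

January has 31 days; it has five Mondays when Monday falls among the first (month-length − 28) days — i.e. when January 1 is one of Monday/Sunday/Saturday.
January 1 by year: 2103:Mon✓ 2104:Tue 2105:Thu 2106:Fri 2107:Sat✓ 2108:Sun✓ 2109:Tue 2110:Wed 2111:Thu 2112:Fri 2113:Sun✓ 2114:Mon✓ 2115:Tue 2116:Wed 2117:Fri 2118:Sat✓ 2119:Sun✓ 2120:Mon✓ 2121:Wed 2122:Thu 2123:Fri 2124:Sat✓ 2125:Mon✓ 2126:Tue 2127:Wed 2128:Thu 2129:Sat✓
Years with five Mondays: 2103, 2107, 2108, 2113, 2114, 2118, 2119, 2120, 2124, 2125, 2129 → 11.

11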